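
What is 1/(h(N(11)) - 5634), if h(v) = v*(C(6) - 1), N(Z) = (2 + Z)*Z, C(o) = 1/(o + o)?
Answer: -12/69181 ≈ -0.00017346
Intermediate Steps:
C(o) = 1/(2*o)
N(Z) = Z*(2 + Z)
h(v) = -11*v/12 (h(v) = v*((½)/6 - 1) = v*((½)*(⅙) - 1) = v*(1/12 - 1) = v*(-11/12) = -11*v/12)
1/(h(N(11)) - 5634) = 1/(-121*(2 + 11)/12 - 5634) = 1/(-121*13/12 - 5634) = 1/(-11/12*143 - 5634) = 1/(-1573/12 - 5634) = 1/(-69181/12) = -12/69181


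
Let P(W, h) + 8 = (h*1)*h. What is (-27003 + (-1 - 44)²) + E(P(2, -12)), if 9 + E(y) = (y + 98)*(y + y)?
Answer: 38661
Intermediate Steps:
P(W, h) = -8 + h² (P(W, h) = -8 + (h*1)*h = -8 + h*h = -8 + h²)
E(y) = -9 + 2*y*(98 + y) (E(y) = -9 + (y + 98)*(y + y) = -9 + (98 + y)*(2*y) = -9 + 2*y*(98 + y))
(-27003 + (-1 - 44)²) + E(P(2, -12)) = (-27003 + (-1 - 44)²) + (-9 + 2*(-8 + (-12)²)² + 196*(-8 + (-12)²)) = (-27003 + (-45)²) + (-9 + 2*(-8 + 144)² + 196*(-8 + 144)) = (-27003 + 2025) + (-9 + 2*136² + 196*136) = -24978 + (-9 + 2*18496 + 26656) = -24978 + (-9 + 36992 + 26656) = -24978 + 63639 = 38661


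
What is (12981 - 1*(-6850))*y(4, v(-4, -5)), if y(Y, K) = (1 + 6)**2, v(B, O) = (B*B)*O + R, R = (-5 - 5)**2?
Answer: 971719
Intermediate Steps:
R = 100 (R = (-10)**2 = 100)
v(B, O) = 100 + O*B**2 (v(B, O) = (B*B)*O + 100 = B**2*O + 100 = O*B**2 + 100 = 100 + O*B**2)
y(Y, K) = 49 (y(Y, K) = 7**2 = 49)
(12981 - 1*(-6850))*y(4, v(-4, -5)) = (12981 - 1*(-6850))*49 = (12981 + 6850)*49 = 19831*49 = 971719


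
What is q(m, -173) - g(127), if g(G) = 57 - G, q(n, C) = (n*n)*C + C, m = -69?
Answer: -823756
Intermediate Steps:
q(n, C) = C + C*n² (q(n, C) = n²*C + C = C*n² + C = C + C*n²)
q(m, -173) - g(127) = -173*(1 + (-69)²) - (57 - 1*127) = -173*(1 + 4761) - (57 - 127) = -173*4762 - 1*(-70) = -823826 + 70 = -823756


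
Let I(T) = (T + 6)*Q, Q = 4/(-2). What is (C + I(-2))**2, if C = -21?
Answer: 841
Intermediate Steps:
Q = -2 (Q = 4*(-1/2) = -2)
I(T) = -12 - 2*T (I(T) = (T + 6)*(-2) = (6 + T)*(-2) = -12 - 2*T)
(C + I(-2))**2 = (-21 + (-12 - 2*(-2)))**2 = (-21 + (-12 + 4))**2 = (-21 - 8)**2 = (-29)**2 = 841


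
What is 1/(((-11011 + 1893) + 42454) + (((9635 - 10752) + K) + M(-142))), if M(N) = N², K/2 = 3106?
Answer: 1/58595 ≈ 1.7066e-5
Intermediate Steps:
K = 6212 (K = 2*3106 = 6212)
1/(((-11011 + 1893) + 42454) + (((9635 - 10752) + K) + M(-142))) = 1/(((-11011 + 1893) + 42454) + (((9635 - 10752) + 6212) + (-142)²)) = 1/((-9118 + 42454) + ((-1117 + 6212) + 20164)) = 1/(33336 + (5095 + 20164)) = 1/(33336 + 25259) = 1/58595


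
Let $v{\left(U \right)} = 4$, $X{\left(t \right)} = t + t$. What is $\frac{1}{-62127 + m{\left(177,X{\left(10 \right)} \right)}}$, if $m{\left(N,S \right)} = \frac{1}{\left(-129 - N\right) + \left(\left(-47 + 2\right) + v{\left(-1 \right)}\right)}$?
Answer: $- \frac{347}{21558070} \approx -1.6096 \cdot 10^{-5}$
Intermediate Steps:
$X{\left(t \right)} = 2 t$
$m{\left(N,S \right)} = \frac{1}{-170 - N}$ ($m{\left(N,S \right)} = \frac{1}{\left(-129 - N\right) + \left(\left(-47 + 2\right) + 4\right)} = \frac{1}{\left(-129 - N\right) + \left(-45 + 4\right)} = \frac{1}{\left(-129 - N\right) - 41} = \frac{1}{-170 - N}$)
$\frac{1}{-62127 + m{\left(177,X{\left(10 \right)} \right)}} = \frac{1}{-62127 - \frac{1}{170 + 177}} = \frac{1}{-62127 - \frac{1}{347}} = \frac{1}{- \frac{21558070}{347}} = - \frac{347}{21558070}$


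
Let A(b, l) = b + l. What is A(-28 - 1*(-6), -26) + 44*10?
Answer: 392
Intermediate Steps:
A(-28 - 1*(-6), -26) + 44*10 = ((-28 - 1*(-6)) - 26) + 44*10 = ((-28 + 6) - 26) + 440 = (-22 - 26) + 440 = -48 + 440 = 392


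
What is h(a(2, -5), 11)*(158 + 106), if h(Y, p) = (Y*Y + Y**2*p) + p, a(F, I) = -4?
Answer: 53592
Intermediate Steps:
h(Y, p) = p + Y**2 + p*Y**2 (h(Y, p) = (Y**2 + p*Y**2) + p = p + Y**2 + p*Y**2)
h(a(2, -5), 11)*(158 + 106) = (11 + (-4)**2 + 11*(-4)**2)*(158 + 106) = (11 + 16 + 11*16)*264 = (11 + 16 + 176)*264 = 203*264 = 53592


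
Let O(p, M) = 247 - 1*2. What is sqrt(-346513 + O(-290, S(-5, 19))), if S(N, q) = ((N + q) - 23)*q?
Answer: 2*I*sqrt(86567) ≈ 588.45*I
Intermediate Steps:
S(N, q) = q*(-23 + N + q) (S(N, q) = (-23 + N + q)*q = q*(-23 + N + q))
O(p, M) = 245 (O(p, M) = 247 - 2 = 245)
sqrt(-346513 + O(-290, S(-5, 19))) = sqrt(-346513 + 245) = sqrt(-346268) = 2*I*sqrt(86567)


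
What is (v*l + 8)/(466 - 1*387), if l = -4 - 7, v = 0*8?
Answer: 8/79 ≈ 0.10127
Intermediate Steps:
v = 0
l = -11
(v*l + 8)/(466 - 1*387) = (0*(-11) + 8)/(466 - 1*387) = (0 + 8)/(466 - 387) = 8/79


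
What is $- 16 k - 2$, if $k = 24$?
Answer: $-386$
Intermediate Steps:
$- 16 k - 2 = \left(-16\right) 24 - 2 = -384 + \left(-6 + 4\right) = -384 - 2 = -386$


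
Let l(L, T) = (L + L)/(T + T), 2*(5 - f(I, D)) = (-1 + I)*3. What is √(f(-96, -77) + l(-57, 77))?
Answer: √3551702/154 ≈ 12.238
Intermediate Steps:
f(I, D) = 13/2 - 3*I/2 (f(I, D) = 5 - (-1 + I)*3/2 = 5 - (-3 + 3*I)/2 = 5 + (3/2 - 3*I/2) = 13/2 - 3*I/2)
l(L, T) = L/T (l(L, T) = (2*L)/((2*T)) = (2*L)*(1/(2*T)) = L/T)
√(f(-96, -77) + l(-57, 77)) = √((13/2 - 3/2*(-96)) - 57/77) = √((13/2 + 144) - 57*1/77) = √(301/2 - 57/77) = √(23063/154) = √3551702/154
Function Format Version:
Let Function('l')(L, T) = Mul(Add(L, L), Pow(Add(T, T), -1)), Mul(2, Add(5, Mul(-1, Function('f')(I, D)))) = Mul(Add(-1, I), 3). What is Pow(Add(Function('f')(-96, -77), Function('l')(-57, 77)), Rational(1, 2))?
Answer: Mul(Rational(1, 154), Pow(3551702, Rational(1, 2))) ≈ 12.238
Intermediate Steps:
Function('f')(I, D) = Add(Rational(13, 2), Mul(Rational(-3, 2), I)) (Function('f')(I, D) = Add(5, Mul(Rational(-1, 2), Mul(Add(-1, I), 3))) = Add(5, Mul(Rational(-1, 2), Add(-3, Mul(3, I)))) = Add(5, Add(Rational(3, 2), Mul(Rational(-3, 2), I))) = Add(Rational(13, 2), Mul(Rational(-3, 2), I)))
Function('l')(L, T) = Mul(L, Pow(T, -1)) (Function('l')(L, T) = Mul(Mul(2, L), Pow(Mul(2, T), -1)) = Mul(Mul(2, L), Mul(Rational(1, 2), Pow(T, -1))) = Mul(L, Pow(T, -1)))
Pow(Add(Function('f')(-96, -77), Function('l')(-57, 77)), Rational(1, 2)) = Pow(Add(Add(Rational(13, 2), Mul(Rational(-3, 2), -96)), Mul(-57, Pow(77, -1))), Rational(1, 2)) = Pow(Add(Add(Rational(13, 2), 144), Mul(-57, Rational(1, 77))), Rational(1, 2)) = Pow(Add(Rational(301, 2), Rational(-57, 77)), Rational(1, 2)) = Pow(Rational(23063, 154), Rational(1, 2)) = Mul(Rational(1, 154), Pow(3551702, Rational(1, 2)))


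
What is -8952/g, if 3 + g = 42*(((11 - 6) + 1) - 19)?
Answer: 2984/183 ≈ 16.306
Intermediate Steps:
g = -549 (g = -3 + 42*(((11 - 6) + 1) - 19) = -3 + 42*((5 + 1) - 19) = -3 + 42*(6 - 19) = -3 + 42*(-13) = -3 - 546 = -549)
-8952/g = -8952/(-549) = -8952*(-1/549) = 2984/183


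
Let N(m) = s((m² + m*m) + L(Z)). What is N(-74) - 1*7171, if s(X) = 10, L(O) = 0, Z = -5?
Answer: -7161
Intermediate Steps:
N(m) = 10
N(-74) - 1*7171 = 10 - 1*7171 = 10 - 7171 = -7161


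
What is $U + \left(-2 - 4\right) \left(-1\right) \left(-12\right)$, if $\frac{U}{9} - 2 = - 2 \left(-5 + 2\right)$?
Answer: $0$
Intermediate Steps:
$U = 72$ ($U = 18 + 9 \left(- 2 \left(-5 + 2\right)\right) = 18 + 9 \left(\left(-2\right) \left(-3\right)\right) = 18 + 9 \cdot 6 = 18 + 54 = 72$)
$U + \left(-2 - 4\right) \left(-1\right) \left(-12\right) = 72 + \left(-2 - 4\right) \left(-1\right) \left(-12\right) = 72 + \left(-6\right) \left(-1\right) \left(-12\right) = 72 + 6 \left(-12\right) = 72 - 72 = 0$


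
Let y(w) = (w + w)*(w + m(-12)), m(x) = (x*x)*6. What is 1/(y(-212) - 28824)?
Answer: -1/305272 ≈ -3.2758e-6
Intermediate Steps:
m(x) = 6*x**2 (m(x) = x**2*6 = 6*x**2)
y(w) = 2*w*(864 + w) (y(w) = (w + w)*(w + 6*(-12)**2) = (2*w)*(w + 6*144) = (2*w)*(w + 864) = (2*w)*(864 + w) = 2*w*(864 + w))
1/(y(-212) - 28824) = 1/(2*(-212)*(864 - 212) - 28824) = 1/(2*(-212)*652 - 28824) = 1/(-276448 - 28824) = 1/(-305272) = -1/305272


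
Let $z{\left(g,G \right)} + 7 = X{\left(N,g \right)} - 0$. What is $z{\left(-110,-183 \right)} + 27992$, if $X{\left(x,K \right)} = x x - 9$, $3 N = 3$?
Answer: $27977$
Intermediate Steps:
$N = 1$ ($N = \frac{1}{3} \cdot 3 = 1$)
$X{\left(x,K \right)} = -9 + x^{2}$ ($X{\left(x,K \right)} = x^{2} - 9 = -9 + x^{2}$)
$z{\left(g,G \right)} = -15$ ($z{\left(g,G \right)} = -7 - \left(9 - 1^{2}\right) = -7 + \left(\left(-9 + 1\right) + 0\right) = -7 + \left(-8 + 0\right) = -7 - 8 = -15$)
$z{\left(-110,-183 \right)} + 27992 = -15 + 27992 = 27977$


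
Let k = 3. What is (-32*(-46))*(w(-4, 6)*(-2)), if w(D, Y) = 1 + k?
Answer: -11776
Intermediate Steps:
w(D, Y) = 4 (w(D, Y) = 1 + 3 = 4)
(-32*(-46))*(w(-4, 6)*(-2)) = (-32*(-46))*(4*(-2)) = 1472*(-8) = -11776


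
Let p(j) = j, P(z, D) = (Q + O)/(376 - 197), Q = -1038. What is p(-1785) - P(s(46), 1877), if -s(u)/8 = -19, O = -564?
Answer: -317913/179 ≈ -1776.1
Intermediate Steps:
s(u) = 152 (s(u) = -8*(-19) = 152)
P(z, D) = -1602/179 (P(z, D) = (-1038 - 564)/(376 - 197) = -1602/179)
p(-1785) - P(s(46), 1877) = -1785 - 1*(-1602/179) = -1785 + 1602/179 = -317913/179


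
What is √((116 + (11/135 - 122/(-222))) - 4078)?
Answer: I*√10981806090/1665 ≈ 62.939*I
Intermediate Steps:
√((116 + (11/135 - 122/(-222))) - 4078) = √((116 + (11*(1/135) - 122*(-1/222))) - 4078) = √((116 + (11/135 + 61/111)) - 4078) = √((116 + 3152/4995) - 4078) = √(582572/4995 - 4078) = √(-19787038/4995) = I*√10981806090/1665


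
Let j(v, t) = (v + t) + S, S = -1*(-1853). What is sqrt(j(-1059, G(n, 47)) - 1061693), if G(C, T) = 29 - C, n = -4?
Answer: 3*I*sqrt(117874) ≈ 1030.0*I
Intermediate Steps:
S = 1853
j(v, t) = 1853 + t + v (j(v, t) = (v + t) + 1853 = (t + v) + 1853 = 1853 + t + v)
sqrt(j(-1059, G(n, 47)) - 1061693) = sqrt((1853 + (29 - 1*(-4)) - 1059) - 1061693) = sqrt((1853 + (29 + 4) - 1059) - 1061693) = sqrt((1853 + 33 - 1059) - 1061693) = sqrt(827 - 1061693) = sqrt(-1060866) = 3*I*sqrt(117874)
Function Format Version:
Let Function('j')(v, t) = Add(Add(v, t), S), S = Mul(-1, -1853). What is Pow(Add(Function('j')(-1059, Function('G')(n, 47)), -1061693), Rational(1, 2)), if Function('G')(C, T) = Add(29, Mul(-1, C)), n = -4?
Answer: Mul(3, I, Pow(117874, Rational(1, 2))) ≈ Mul(1030.0, I)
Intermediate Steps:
S = 1853
Function('j')(v, t) = Add(1853, t, v) (Function('j')(v, t) = Add(Add(v, t), 1853) = Add(Add(t, v), 1853) = Add(1853, t, v))
Pow(Add(Function('j')(-1059, Function('G')(n, 47)), -1061693), Rational(1, 2)) = Pow(Add(Add(1853, Add(29, Mul(-1, -4)), -1059), -1061693), Rational(1, 2)) = Pow(Add(Add(1853, Add(29, 4), -1059), -1061693), Rational(1, 2)) = Pow(Add(Add(1853, 33, -1059), -1061693), Rational(1, 2)) = Pow(Add(827, -1061693), Rational(1, 2)) = Pow(-1060866, Rational(1, 2)) = Mul(3, I, Pow(117874, Rational(1, 2)))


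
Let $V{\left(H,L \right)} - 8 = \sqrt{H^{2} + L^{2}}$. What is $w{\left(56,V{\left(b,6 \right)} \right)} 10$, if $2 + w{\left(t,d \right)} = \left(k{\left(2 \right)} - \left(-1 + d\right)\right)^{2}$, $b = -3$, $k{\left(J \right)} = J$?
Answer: $680 + 300 \sqrt{5} \approx 1350.8$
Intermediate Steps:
$V{\left(H,L \right)} = 8 + \sqrt{H^{2} + L^{2}}$
$w{\left(t,d \right)} = -2 + \left(3 - d\right)^{2}$ ($w{\left(t,d \right)} = -2 + \left(2 - \left(-1 + d\right)\right)^{2} = -2 + \left(3 - d\right)^{2}$)
$w{\left(56,V{\left(b,6 \right)} \right)} 10 = \left(-2 + \left(3 - \left(8 + \sqrt{\left(-3\right)^{2} + 6^{2}}\right)\right)^{2}\right) 10 = \left(-2 + \left(3 - \left(8 + \sqrt{9 + 36}\right)\right)^{2}\right) 10 = \left(-2 + \left(3 - \left(8 + \sqrt{45}\right)\right)^{2}\right) 10 = \left(-2 + \left(3 - \left(8 + 3 \sqrt{5}\right)\right)^{2}\right) 10 = \left(-2 + \left(-5 - 3 \sqrt{5}\right)^{2}\right) 10 = -20 + 10 \left(-5 - 3 \sqrt{5}\right)^{2}$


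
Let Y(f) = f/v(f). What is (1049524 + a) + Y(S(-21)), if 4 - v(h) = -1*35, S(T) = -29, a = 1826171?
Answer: 112152076/39 ≈ 2.8757e+6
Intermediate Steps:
v(h) = 39 (v(h) = 4 - (-1)*35 = 4 - 1*(-35) = 4 + 35 = 39)
Y(f) = f/39
(1049524 + a) + Y(S(-21)) = (1049524 + 1826171) + (1/39)*(-29) = 2875695 - 29/39 = 112152076/39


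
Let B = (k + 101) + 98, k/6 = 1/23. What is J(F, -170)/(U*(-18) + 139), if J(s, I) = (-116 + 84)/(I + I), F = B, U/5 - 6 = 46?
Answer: -8/385985 ≈ -2.0726e-5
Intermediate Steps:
U = 260 (U = 30 + 5*46 = 30 + 230 = 260)
k = 6/23 ≈ 0.26087
B = 4583/23 (B = (6/23 + 101) + 98 = 2329/23 + 98 = 4583/23 ≈ 199.26)
F = 4583/23 ≈ 199.26
J(s, I) = -16/I (J(s, I) = -32*1/(2*I) = -16/I)
J(F, -170)/(U*(-18) + 139) = (-16/(-170))/(260*(-18) + 139) = (-16*(-1/170))/(-4680 + 139) = (8/85)/(-4541) = (8/85)*(-1/4541) = -8/385985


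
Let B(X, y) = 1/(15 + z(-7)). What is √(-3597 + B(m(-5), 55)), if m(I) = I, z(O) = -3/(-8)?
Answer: I*√54418029/123 ≈ 59.974*I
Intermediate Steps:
z(O) = 3/8 (z(O) = -3*(-⅛) = 3/8)
B(X, y) = 8/123 (B(X, y) = 1/(15 + 3/8) = 1/(123/8) = 8/123)
√(-3597 + B(m(-5), 55)) = √(-3597 + 8/123) = √(-442423/123) = I*√54418029/123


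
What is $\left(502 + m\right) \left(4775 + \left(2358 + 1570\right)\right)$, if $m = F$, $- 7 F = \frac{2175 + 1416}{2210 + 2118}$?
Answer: $\frac{18904160529}{4328} \approx 4.3679 \cdot 10^{6}$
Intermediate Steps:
$F = - \frac{513}{4328}$ ($F = - \frac{\left(2175 + 1416\right) \frac{1}{2210 + 2118}}{7} = - \frac{3591 \cdot \frac{1}{4328}}{7} = \left(- \frac{1}{7}\right) \frac{3591}{4328} = - \frac{513}{4328} \approx -0.11853$)
$m = - \frac{513}{4328} \approx -0.11853$
$\left(502 + m\right) \left(4775 + \left(2358 + 1570\right)\right) = \left(502 - \frac{513}{4328}\right) \left(4775 + \left(2358 + 1570\right)\right) = \frac{2172143 \left(4775 + 3928\right)}{4328} = \frac{2172143}{4328} \cdot 8703 = \frac{18904160529}{4328}$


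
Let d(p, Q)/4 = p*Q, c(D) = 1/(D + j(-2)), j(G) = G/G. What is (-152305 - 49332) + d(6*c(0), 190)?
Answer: -197077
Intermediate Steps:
j(G) = 1
c(D) = 1/(1 + D) (c(D) = 1/(D + 1) = 1/(1 + D))
d(p, Q) = 4*Q*p (d(p, Q) = 4*(p*Q) = 4*(Q*p) = 4*Q*p)
(-152305 - 49332) + d(6*c(0), 190) = (-152305 - 49332) + 4*190*(6/(1 + 0)) = -201637 + 4*190*(6/1) = -201637 + 4*190*(6*1) = -201637 + 4*190*6 = -201637 + 4560 = -197077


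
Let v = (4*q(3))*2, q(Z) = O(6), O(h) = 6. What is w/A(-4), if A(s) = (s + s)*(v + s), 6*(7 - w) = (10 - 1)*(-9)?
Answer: -41/704 ≈ -0.058239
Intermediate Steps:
q(Z) = 6
w = 41/2 (w = 7 - (10 - 1)*(-9)/6 = 7 - 3*(-9)/2 = 7 - ⅙*(-81) = 7 + 27/2 = 41/2 ≈ 20.500)
v = 48 (v = (4*6)*2 = 24*2 = 48)
A(s) = 2*s*(48 + s) (A(s) = (s + s)*(48 + s) = (2*s)*(48 + s) = 2*s*(48 + s))
w/A(-4) = 41/(2*((2*(-4)*(48 - 4)))) = 41/(2*((2*(-4)*44))) = (41/2)/(-352) = (41/2)*(-1/352) = -41/704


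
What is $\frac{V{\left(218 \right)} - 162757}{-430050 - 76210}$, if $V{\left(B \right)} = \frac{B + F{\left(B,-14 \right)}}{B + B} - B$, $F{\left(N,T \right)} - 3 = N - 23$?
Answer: $\frac{17764171}{55182340} \approx 0.32192$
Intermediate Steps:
$F{\left(N,T \right)} = -20 + N$ ($F{\left(N,T \right)} = 3 + \left(N - 23\right) = 3 + \left(-23 + N\right) = -20 + N$)
$V{\left(B \right)} = - B + \frac{-20 + 2 B}{2 B}$ ($V{\left(B \right)} = \frac{B + \left(-20 + B\right)}{B + B} - B = \frac{-20 + 2 B}{2 B} - B = - B + \frac{-20 + 2 B}{2 B}$)
$\frac{V{\left(218 \right)} - 162757}{-430050 - 76210} = \frac{\left(1 - 218 - \frac{10}{218}\right) - 162757}{-430050 - 76210} = \frac{\left(1 - 218 - \frac{5}{109}\right) - 162757}{-506260} = \left(\left(1 - 218 - \frac{5}{109}\right) - 162757\right) \left(- \frac{1}{506260}\right) = \left(- \frac{23658}{109} - 162757\right) \left(- \frac{1}{506260}\right) = \left(- \frac{17764171}{109}\right) \left(- \frac{1}{506260}\right) = \frac{17764171}{55182340}$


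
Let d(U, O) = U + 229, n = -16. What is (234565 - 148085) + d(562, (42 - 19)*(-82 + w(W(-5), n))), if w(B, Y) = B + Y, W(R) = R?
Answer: 87271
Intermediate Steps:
d(U, O) = 229 + U
(234565 - 148085) + d(562, (42 - 19)*(-82 + w(W(-5), n))) = (234565 - 148085) + (229 + 562) = 86480 + 791 = 87271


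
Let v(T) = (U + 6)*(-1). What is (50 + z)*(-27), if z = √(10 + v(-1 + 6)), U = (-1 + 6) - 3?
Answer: -1350 - 27*√2 ≈ -1388.2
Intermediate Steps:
U = 2 (U = 5 - 3 = 2)
v(T) = -8 (v(T) = (2 + 6)*(-1) = 8*(-1) = -8)
z = √2 (z = √(10 - 8) = √2 ≈ 1.4142)
(50 + z)*(-27) = (50 + √2)*(-27) = -1350 - 27*√2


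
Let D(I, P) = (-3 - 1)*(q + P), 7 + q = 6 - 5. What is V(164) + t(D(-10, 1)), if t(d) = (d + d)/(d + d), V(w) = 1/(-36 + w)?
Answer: 129/128 ≈ 1.0078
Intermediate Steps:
q = -6 (q = -7 + (6 - 5) = -7 + 1 = -6)
D(I, P) = 24 - 4*P (D(I, P) = (-3 - 1)*(-6 + P) = -4*(-6 + P) = 24 - 4*P)
t(d) = 1 (t(d) = (2*d)/((2*d)) = (2*d)*(1/(2*d)) = 1)
V(164) + t(D(-10, 1)) = 1/(-36 + 164) + 1 = 1/128 + 1 = 129/128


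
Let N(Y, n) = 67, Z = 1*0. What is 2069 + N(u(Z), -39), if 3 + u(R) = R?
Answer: 2136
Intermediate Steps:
Z = 0
u(R) = -3 + R
2069 + N(u(Z), -39) = 2069 + 67 = 2136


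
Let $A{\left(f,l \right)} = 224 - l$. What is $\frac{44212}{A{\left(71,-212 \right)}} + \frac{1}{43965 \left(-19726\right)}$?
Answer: $\frac{9585753930161}{94530641310} \approx 101.4$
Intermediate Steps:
$\frac{44212}{A{\left(71,-212 \right)}} + \frac{1}{43965 \left(-19726\right)} = \frac{44212}{224 - -212} + \frac{1}{43965 \left(-19726\right)} = \frac{44212}{224 + 212} + \frac{1}{43965} \left(- \frac{1}{19726}\right) = \frac{44212}{436} - \frac{1}{867253590} = 44212 \cdot \frac{1}{436} - \frac{1}{867253590} = \frac{11053}{109} - \frac{1}{867253590} = \frac{9585753930161}{94530641310}$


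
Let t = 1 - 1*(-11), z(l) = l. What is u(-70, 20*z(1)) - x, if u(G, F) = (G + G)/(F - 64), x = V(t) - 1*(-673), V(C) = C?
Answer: -7500/11 ≈ -681.82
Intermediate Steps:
t = 12 (t = 1 + 11 = 12)
x = 685 (x = 12 - 1*(-673) = 12 + 673 = 685)
u(G, F) = 2*G/(-64 + F) (u(G, F) = (2*G)/(-64 + F) = 2*G/(-64 + F))
u(-70, 20*z(1)) - x = 2*(-70)/(-64 + 20*1) - 1*685 = 2*(-70)/(-64 + 20) - 685 = 2*(-70)/(-44) - 685 = 2*(-70)*(-1/44) - 685 = 35/11 - 685 = -7500/11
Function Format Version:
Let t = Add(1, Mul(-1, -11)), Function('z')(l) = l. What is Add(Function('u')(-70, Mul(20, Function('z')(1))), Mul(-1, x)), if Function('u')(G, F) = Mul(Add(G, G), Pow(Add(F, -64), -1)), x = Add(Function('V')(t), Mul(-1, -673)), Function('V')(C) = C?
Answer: Rational(-7500, 11) ≈ -681.82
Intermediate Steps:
t = 12 (t = Add(1, 11) = 12)
x = 685 (x = Add(12, Mul(-1, -673)) = Add(12, 673) = 685)
Function('u')(G, F) = Mul(2, G, Pow(Add(-64, F), -1)) (Function('u')(G, F) = Mul(Mul(2, G), Pow(Add(-64, F), -1)) = Mul(2, G, Pow(Add(-64, F), -1)))
Add(Function('u')(-70, Mul(20, Function('z')(1))), Mul(-1, x)) = Add(Mul(2, -70, Pow(Add(-64, Mul(20, 1)), -1)), Mul(-1, 685)) = Add(Mul(2, -70, Pow(Add(-64, 20), -1)), -685) = Add(Mul(2, -70, Pow(-44, -1)), -685) = Add(Mul(2, -70, Rational(-1, 44)), -685) = Add(Rational(35, 11), -685) = Rational(-7500, 11)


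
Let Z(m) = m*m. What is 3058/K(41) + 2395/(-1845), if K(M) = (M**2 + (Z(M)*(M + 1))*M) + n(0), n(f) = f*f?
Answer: -33810475/26067267 ≈ -1.2970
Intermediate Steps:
Z(m) = m**2
n(f) = f**2
K(M) = M**2 + M**3*(1 + M) (K(M) = (M**2 + (M**2*(M + 1))*M) + 0**2 = (M**2 + (M**2*(1 + M))*M) + 0 = (M**2 + M**3*(1 + M)) + 0 = M**2 + M**3*(1 + M))
3058/K(41) + 2395/(-1845) = 3058/((41**2*(1 + 41 + 41**2))) + 2395/(-1845) = 3058/((1681*(1 + 41 + 1681))) + 2395*(-1/1845) = 3058/((1681*1723)) - 479/369 = 3058/2896363 - 479/369 = -33810475/26067267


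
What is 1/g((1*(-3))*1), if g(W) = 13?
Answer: 1/13 ≈ 0.076923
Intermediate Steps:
1/g((1*(-3))*1) = 1/13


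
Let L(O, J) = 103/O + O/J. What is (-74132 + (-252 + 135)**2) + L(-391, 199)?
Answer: -4703182765/77809 ≈ -60445.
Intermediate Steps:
(-74132 + (-252 + 135)**2) + L(-391, 199) = (-74132 + (-252 + 135)**2) + (103/(-391) - 391/199) = (-74132 + (-117)**2) + (103*(-1/391) - 391*1/199) = (-74132 + 13689) + (-103/391 - 391/199) = -60443 - 173378/77809 = -4703182765/77809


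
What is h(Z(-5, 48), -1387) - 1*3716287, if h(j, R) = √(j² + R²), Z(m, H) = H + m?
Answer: -3716287 + √1925618 ≈ -3.7149e+6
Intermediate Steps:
h(j, R) = √(R² + j²)
h(Z(-5, 48), -1387) - 1*3716287 = √((-1387)² + (48 - 5)²) - 1*3716287 = √(1923769 + 43²) - 3716287 = √(1923769 + 1849) - 3716287 = √1925618 - 3716287 = -3716287 + √1925618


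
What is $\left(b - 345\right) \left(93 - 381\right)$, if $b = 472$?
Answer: $-36576$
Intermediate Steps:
$\left(b - 345\right) \left(93 - 381\right) = \left(472 - 345\right) \left(93 - 381\right) = 127 \left(-288\right) = -36576$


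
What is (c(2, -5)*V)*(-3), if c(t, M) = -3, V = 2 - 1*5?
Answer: -27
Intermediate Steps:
V = -3 (V = 2 - 5 = -3)
(c(2, -5)*V)*(-3) = -3*(-3)*(-3) = 9*(-3) = -27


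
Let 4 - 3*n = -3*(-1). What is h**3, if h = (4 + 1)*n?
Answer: 125/27 ≈ 4.6296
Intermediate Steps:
n = 1/3 (n = 4/3 - (-1)*(-1) = 4/3 - 1/3*3 = 4/3 - 1 = 1/3 ≈ 0.33333)
h = 5/3 (h = (4 + 1)*(1/3) = 5*(1/3) = 5/3 ≈ 1.6667)
h**3 = (5/3)**3 = 125/27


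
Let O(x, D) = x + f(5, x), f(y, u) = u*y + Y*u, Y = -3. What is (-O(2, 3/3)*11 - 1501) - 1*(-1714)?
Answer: 147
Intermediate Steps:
f(y, u) = -3*u + u*y (f(y, u) = u*y - 3*u = -3*u + u*y)
O(x, D) = 3*x (O(x, D) = x + x*(-3 + 5) = x + x*2 = x + 2*x = 3*x)
(-O(2, 3/3)*11 - 1501) - 1*(-1714) = (-3*2*11 - 1501) - 1*(-1714) = (-1*6*11 - 1501) + 1714 = (-6*11 - 1501) + 1714 = (-66 - 1501) + 1714 = -1567 + 1714 = 147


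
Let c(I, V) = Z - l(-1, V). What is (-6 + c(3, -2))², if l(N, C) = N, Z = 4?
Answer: 1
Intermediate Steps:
c(I, V) = 5 (c(I, V) = 4 - 1*(-1) = 4 + 1 = 5)
(-6 + c(3, -2))² = (-6 + 5)² = (-1)² = 1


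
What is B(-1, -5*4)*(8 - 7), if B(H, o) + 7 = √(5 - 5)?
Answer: -7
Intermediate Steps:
B(H, o) = -7 (B(H, o) = -7 + √(5 - 5) = -7 + √0 = -7 + 0 = -7)
B(-1, -5*4)*(8 - 7) = -7*(8 - 7) = -7*1 = -7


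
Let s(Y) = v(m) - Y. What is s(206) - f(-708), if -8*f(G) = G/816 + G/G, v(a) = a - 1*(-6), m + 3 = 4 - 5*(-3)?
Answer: -100087/544 ≈ -183.98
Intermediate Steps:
m = 16 (m = -3 + (4 - 5*(-3)) = -3 + (4 + 15) = -3 + 19 = 16)
v(a) = 6 + a (v(a) = a + 6 = 6 + a)
f(G) = -1/8 - G/6528 (f(G) = -(G/816 + G/G)/8 = -(G*(1/816) + 1)/8 = -(G/816 + 1)/8 = -(1 + G/816)/8 = -1/8 - G/6528)
s(Y) = 22 - Y (s(Y) = (6 + 16) - Y = 22 - Y)
s(206) - f(-708) = (22 - 1*206) - (-1/8 - 1/6528*(-708)) = (22 - 206) - (-1/8 + 59/544) = -184 - 1*(-9/544) = -184 + 9/544 = -100087/544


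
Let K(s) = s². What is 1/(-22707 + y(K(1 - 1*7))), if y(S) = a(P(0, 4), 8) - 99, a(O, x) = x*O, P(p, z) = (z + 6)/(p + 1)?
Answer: -1/22726 ≈ -4.4002e-5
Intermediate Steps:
P(p, z) = (6 + z)/(1 + p)
a(O, x) = O*x
y(S) = -19 (y(S) = ((6 + 4)/(1 + 0))*8 - 99 = (10/1)*8 - 99 = (1*10)*8 - 99 = 10*8 - 99 = 80 - 99 = -19)
1/(-22707 + y(K(1 - 1*7))) = 1/(-22707 - 19) = 1/(-22726) = -1/22726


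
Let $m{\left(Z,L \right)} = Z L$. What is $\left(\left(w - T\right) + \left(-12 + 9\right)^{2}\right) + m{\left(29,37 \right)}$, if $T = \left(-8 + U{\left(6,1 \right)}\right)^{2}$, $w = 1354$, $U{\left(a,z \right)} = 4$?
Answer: $2420$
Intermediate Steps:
$m{\left(Z,L \right)} = L Z$
$T = 16$ ($T = \left(-8 + 4\right)^{2} = \left(-4\right)^{2} = 16$)
$\left(\left(w - T\right) + \left(-12 + 9\right)^{2}\right) + m{\left(29,37 \right)} = \left(\left(1354 - 16\right) + \left(-12 + 9\right)^{2}\right) + 37 \cdot 29 = \left(\left(1354 - 16\right) + \left(-3\right)^{2}\right) + 1073 = \left(1338 + 9\right) + 1073 = 1347 + 1073 = 2420$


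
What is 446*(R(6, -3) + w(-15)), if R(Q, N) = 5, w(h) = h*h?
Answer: 102580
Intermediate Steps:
w(h) = h**2
446*(R(6, -3) + w(-15)) = 446*(5 + (-15)**2) = 446*(5 + 225) = 446*230 = 102580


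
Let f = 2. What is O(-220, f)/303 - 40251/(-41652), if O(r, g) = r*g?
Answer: -681203/1402284 ≈ -0.48578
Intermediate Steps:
O(r, g) = g*r
O(-220, f)/303 - 40251/(-41652) = (2*(-220))/303 - 40251/(-41652) = -440*1/303 - 40251*(-1/41652) = -440/303 + 13417/13884 = -681203/1402284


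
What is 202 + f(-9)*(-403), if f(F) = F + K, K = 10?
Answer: -201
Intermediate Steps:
f(F) = 10 + F (f(F) = F + 10 = 10 + F)
202 + f(-9)*(-403) = 202 + (10 - 9)*(-403) = 202 + 1*(-403) = 202 - 403 = -201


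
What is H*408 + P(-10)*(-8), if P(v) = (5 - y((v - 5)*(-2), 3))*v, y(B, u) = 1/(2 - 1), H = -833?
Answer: -339544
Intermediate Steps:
y(B, u) = 1 (y(B, u) = 1/1 = 1)
P(v) = 4*v (P(v) = (5 - 1*1)*v = (5 - 1)*v = 4*v)
H*408 + P(-10)*(-8) = -833*408 + (4*(-10))*(-8) = -339864 - 40*(-8) = -339864 + 320 = -339544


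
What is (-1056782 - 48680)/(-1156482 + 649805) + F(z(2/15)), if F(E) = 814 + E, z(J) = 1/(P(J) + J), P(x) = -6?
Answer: 36383967365/44587576 ≈ 816.01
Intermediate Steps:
z(J) = 1/(-6 + J)
(-1056782 - 48680)/(-1156482 + 649805) + F(z(2/15)) = (-1056782 - 48680)/(-1156482 + 649805) + (814 + 1/(-6 + 2/15)) = -1105462/(-506677) + (814 + 1/(-6 + 2*(1/15))) = -1105462*(-1/506677) + (814 + 1/(-6 + 2/15)) = 1105462/506677 + (814 + 1/(-88/15)) = 1105462/506677 + (814 - 15/88) = 1105462/506677 + 71617/88 = 36383967365/44587576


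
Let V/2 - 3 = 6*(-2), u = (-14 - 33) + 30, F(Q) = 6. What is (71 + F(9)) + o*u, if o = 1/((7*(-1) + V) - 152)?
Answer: 13646/177 ≈ 77.096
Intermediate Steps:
u = -17 (u = -47 + 30 = -17)
V = -18 (V = 6 + 2*(6*(-2)) = 6 + 2*(-12) = 6 - 24 = -18)
o = -1/177 (o = 1/((7*(-1) - 18) - 152) = 1/((-7 - 18) - 152) = 1/(-25 - 152) = 1/(-177) = -1/177 ≈ -0.0056497)
(71 + F(9)) + o*u = (71 + 6) - 1/177*(-17) = 77 + 17/177 = 13646/177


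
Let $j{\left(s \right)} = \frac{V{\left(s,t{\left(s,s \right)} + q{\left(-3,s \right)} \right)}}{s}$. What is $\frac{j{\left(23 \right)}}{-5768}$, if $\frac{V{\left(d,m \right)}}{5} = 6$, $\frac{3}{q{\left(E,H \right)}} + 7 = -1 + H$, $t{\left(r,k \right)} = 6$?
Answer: $- \frac{15}{66332} \approx -0.00022614$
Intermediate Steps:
$q{\left(E,H \right)} = \frac{3}{-8 + H}$ ($q{\left(E,H \right)} = \frac{3}{-7 + \left(-1 + H\right)} = \frac{3}{-8 + H}$)
$V{\left(d,m \right)} = 30$ ($V{\left(d,m \right)} = 5 \cdot 6 = 30$)
$j{\left(s \right)} = \frac{30}{s}$
$\frac{j{\left(23 \right)}}{-5768} = \frac{30 \cdot \frac{1}{23}}{-5768} = 30 \cdot \frac{1}{23} \left(- \frac{1}{5768}\right) = \frac{30}{23} \left(- \frac{1}{5768}\right) = - \frac{15}{66332}$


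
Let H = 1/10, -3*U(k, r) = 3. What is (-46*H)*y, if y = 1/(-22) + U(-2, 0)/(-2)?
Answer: -23/11 ≈ -2.0909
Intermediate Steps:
U(k, r) = -1 (U(k, r) = -1/3*3 = -1)
H = 1/10 ≈ 0.10000
y = 5/11 (y = 1/(-22) - 1/(-2) = 1*(-1/22) - 1*(-1/2) = -1/22 + 1/2 = 5/11 ≈ 0.45455)
(-46*H)*y = -46*1/10*(5/11) = -23/5*5/11 = -23/11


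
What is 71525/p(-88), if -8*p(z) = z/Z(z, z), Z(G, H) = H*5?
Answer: -2861000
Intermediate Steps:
Z(G, H) = 5*H
p(z) = -1/40 (p(z) = -z/(8*(5*z)) = -z*1/(5*z)/8 = -⅛*⅕ = -1/40)
71525/p(-88) = 71525/(-1/40) = 71525*(-40) = -2861000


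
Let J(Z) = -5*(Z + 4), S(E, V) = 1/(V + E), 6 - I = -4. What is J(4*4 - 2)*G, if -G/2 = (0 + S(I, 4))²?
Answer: 45/49 ≈ 0.91837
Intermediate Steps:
I = 10 (I = 6 - 1*(-4) = 6 + 4 = 10)
S(E, V) = 1/(E + V)
J(Z) = -20 - 5*Z (J(Z) = -5*(4 + Z) = -20 - 5*Z)
G = -1/98 (G = -2*(0 + 1/(10 + 4))² = -2*(0 + 1/14)² = -2*(1/14)² = -2*1/196 = -1/98 ≈ -0.010204)
J(4*4 - 2)*G = (-20 - 5*(4*4 - 2))*(-1/98) = (-20 - 5*(16 - 2))*(-1/98) = (-20 - 5*14)*(-1/98) = (-20 - 70)*(-1/98) = -90*(-1/98) = 45/49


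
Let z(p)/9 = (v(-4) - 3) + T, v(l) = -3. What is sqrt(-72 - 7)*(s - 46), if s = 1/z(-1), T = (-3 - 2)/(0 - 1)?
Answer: -415*I*sqrt(79)/9 ≈ -409.84*I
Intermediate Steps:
T = 5 (T = -5/(-1) = -5*(-1) = 5)
z(p) = -9 (z(p) = 9*((-3 - 3) + 5) = 9*(-6 + 5) = 9*(-1) = -9)
s = -1/9 (s = 1/(-9) = -1/9 ≈ -0.11111)
sqrt(-72 - 7)*(s - 46) = sqrt(-72 - 7)*(-1/9 - 46) = sqrt(-79)*(-415/9) = (I*sqrt(79))*(-415/9) = -415*I*sqrt(79)/9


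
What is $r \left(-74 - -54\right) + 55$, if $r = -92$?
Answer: $1895$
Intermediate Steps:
$r \left(-74 - -54\right) + 55 = - 92 \left(-74 - -54\right) + 55 = - 92 \left(-74 + 54\right) + 55 = \left(-92\right) \left(-20\right) + 55 = 1840 + 55 = 1895$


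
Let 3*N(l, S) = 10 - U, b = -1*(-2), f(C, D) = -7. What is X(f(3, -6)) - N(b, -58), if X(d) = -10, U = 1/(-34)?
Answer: -1361/102 ≈ -13.343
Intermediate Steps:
U = -1/34 ≈ -0.029412
b = 2
N(l, S) = 341/102 (N(l, S) = (10 - 1*(-1/34))/3 = (10 + 1/34)/3 = (⅓)*(341/34) = 341/102)
X(f(3, -6)) - N(b, -58) = -10 - 1*341/102 = -10 - 341/102 = -1361/102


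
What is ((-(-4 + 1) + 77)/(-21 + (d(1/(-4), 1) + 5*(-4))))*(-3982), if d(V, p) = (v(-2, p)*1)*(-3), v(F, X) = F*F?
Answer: 318560/53 ≈ 6010.6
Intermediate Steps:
v(F, X) = F²
d(V, p) = -12 (d(V, p) = ((-2)²*1)*(-3) = (4*1)*(-3) = 4*(-3) = -12)
((-(-4 + 1) + 77)/(-21 + (d(1/(-4), 1) + 5*(-4))))*(-3982) = ((-(-4 + 1) + 77)/(-21 + (-12 + 5*(-4))))*(-3982) = ((-1*(-3) + 77)/(-21 + (-12 - 20)))*(-3982) = ((3 + 77)/(-21 - 32))*(-3982) = (80/(-53))*(-3982) = (80*(-1/53))*(-3982) = -80/53*(-3982) = 318560/53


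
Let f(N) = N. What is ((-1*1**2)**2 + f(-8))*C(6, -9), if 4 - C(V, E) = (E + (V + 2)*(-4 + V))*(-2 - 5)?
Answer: -371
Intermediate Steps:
C(V, E) = 4 + 7*E + 7*(-4 + V)*(2 + V) (C(V, E) = 4 - (E + (V + 2)*(-4 + V))*(-2 - 5) = 4 - (E + (2 + V)*(-4 + V))*(-7) = 4 - (E + (-4 + V)*(2 + V))*(-7) = 4 - (-7*E - 7*(-4 + V)*(2 + V)) = 4 + (7*E + 7*(-4 + V)*(2 + V)) = 4 + 7*E + 7*(-4 + V)*(2 + V))
((-1*1**2)**2 + f(-8))*C(6, -9) = ((-1*1**2)**2 - 8)*(-52 - 14*6 + 7*(-9) + 7*6**2) = ((-1*1)**2 - 8)*(-52 - 84 - 63 + 7*36) = ((-1)**2 - 8)*(-52 - 84 - 63 + 252) = (1 - 8)*53 = -7*53 = -371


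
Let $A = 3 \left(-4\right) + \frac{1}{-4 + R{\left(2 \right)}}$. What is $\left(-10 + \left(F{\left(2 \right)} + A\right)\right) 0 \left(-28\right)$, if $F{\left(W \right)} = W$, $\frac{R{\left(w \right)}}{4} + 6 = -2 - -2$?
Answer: $0$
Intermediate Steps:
$R{\left(w \right)} = -24$ ($R{\left(w \right)} = -24 + 4 \left(-2 - -2\right) = -24 + 4 \left(-2 + 2\right) = -24 + 4 \cdot 0 = -24 + 0 = -24$)
$A = - \frac{337}{28}$ ($A = 3 \left(-4\right) + \frac{1}{-4 - 24} = -12 + \frac{1}{-28} = -12 - \frac{1}{28} = - \frac{337}{28} \approx -12.036$)
$\left(-10 + \left(F{\left(2 \right)} + A\right)\right) 0 \left(-28\right) = \left(-10 + \left(2 - \frac{337}{28}\right)\right) 0 \left(-28\right) = \left(-10 - \frac{281}{28}\right) 0 = \left(- \frac{561}{28}\right) 0 = 0$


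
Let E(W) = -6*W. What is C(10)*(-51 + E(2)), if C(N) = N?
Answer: -630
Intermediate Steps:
C(10)*(-51 + E(2)) = 10*(-51 - 6*2) = 10*(-51 - 12) = 10*(-63) = -630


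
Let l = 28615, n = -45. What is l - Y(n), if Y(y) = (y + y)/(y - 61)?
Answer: 1516550/53 ≈ 28614.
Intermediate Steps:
Y(y) = 2*y/(-61 + y) (Y(y) = (2*y)/(-61 + y) = 2*y/(-61 + y))
l - Y(n) = 28615 - 2*(-45)/(-61 - 45) = 28615 - 2*(-45)/(-106) = 28615 - 2*(-45)*(-1)/106 = 28615 - 1*45/53 = 28615 - 45/53 = 1516550/53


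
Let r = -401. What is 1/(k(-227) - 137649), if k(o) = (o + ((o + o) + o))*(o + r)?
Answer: 1/432575 ≈ 2.3117e-6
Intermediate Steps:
k(o) = 4*o*(-401 + o) (k(o) = (o + ((o + o) + o))*(o - 401) = (o + (2*o + o))*(-401 + o) = (o + 3*o)*(-401 + o) = (4*o)*(-401 + o) = 4*o*(-401 + o))
1/(k(-227) - 137649) = 1/(4*(-227)*(-401 - 227) - 137649) = 1/(4*(-227)*(-628) - 137649) = 1/(570224 - 137649) = 1/432575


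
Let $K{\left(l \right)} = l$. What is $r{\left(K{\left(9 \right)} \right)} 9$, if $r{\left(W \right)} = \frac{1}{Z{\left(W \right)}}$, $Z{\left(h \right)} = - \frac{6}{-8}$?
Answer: $12$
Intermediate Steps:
$Z{\left(h \right)} = \frac{3}{4}$ ($Z{\left(h \right)} = \left(-6\right) \left(- \frac{1}{8}\right) = \frac{3}{4}$)
$r{\left(W \right)} = \frac{4}{3}$ ($r{\left(W \right)} = \frac{1}{\frac{3}{4}} = \frac{4}{3}$)
$r{\left(K{\left(9 \right)} \right)} 9 = \frac{4}{3} \cdot 9 = 12$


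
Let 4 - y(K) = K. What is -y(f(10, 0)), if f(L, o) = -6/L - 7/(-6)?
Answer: -103/30 ≈ -3.4333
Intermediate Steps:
f(L, o) = 7/6 - 6/L (f(L, o) = -6/L - 7*(-⅙) = -6/L + 7/6 = 7/6 - 6/L)
y(K) = 4 - K
-y(f(10, 0)) = -(4 - (7/6 - 6/10)) = -(4 - (7/6 - 6*⅒)) = -(4 - (7/6 - ⅗)) = -(4 - 1*17/30) = -(4 - 17/30) = -1*103/30 = -103/30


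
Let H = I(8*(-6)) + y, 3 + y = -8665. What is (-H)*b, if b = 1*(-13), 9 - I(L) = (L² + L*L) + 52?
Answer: -173147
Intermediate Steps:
y = -8668 (y = -3 - 8665 = -8668)
I(L) = -43 - 2*L² (I(L) = 9 - ((L² + L*L) + 52) = 9 - ((L² + L²) + 52) = 9 - (2*L² + 52) = 9 - (52 + 2*L²) = 9 + (-52 - 2*L²) = -43 - 2*L²)
b = -13
H = -13319 (H = (-43 - 2*(8*(-6))²) - 8668 = (-43 - 2*(-48)²) - 8668 = (-43 - 2*2304) - 8668 = (-43 - 4608) - 8668 = -4651 - 8668 = -13319)
(-H)*b = -1*(-13319)*(-13) = 13319*(-13) = -173147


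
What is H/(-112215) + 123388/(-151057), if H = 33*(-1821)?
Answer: -1589505373/5650287085 ≈ -0.28131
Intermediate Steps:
H = -60093
H/(-112215) + 123388/(-151057) = -60093/(-112215) + 123388/(-151057) = -60093*(-1/112215) + 123388*(-1/151057) = 20031/37405 - 123388/151057 = -1589505373/5650287085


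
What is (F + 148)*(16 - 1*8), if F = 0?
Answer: 1184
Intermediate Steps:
(F + 148)*(16 - 1*8) = (0 + 148)*(16 - 1*8) = 148*(16 - 8) = 148*8 = 1184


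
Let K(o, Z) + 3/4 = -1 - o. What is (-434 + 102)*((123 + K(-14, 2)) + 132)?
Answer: -88727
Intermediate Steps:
K(o, Z) = -7/4 - o (K(o, Z) = -¾ + (-1 - o) = -7/4 - o)
(-434 + 102)*((123 + K(-14, 2)) + 132) = (-434 + 102)*((123 + (-7/4 - 1*(-14))) + 132) = -332*((123 + (-7/4 + 14)) + 132) = -332*((123 + 49/4) + 132) = -332*(541/4 + 132) = -332*1069/4 = -88727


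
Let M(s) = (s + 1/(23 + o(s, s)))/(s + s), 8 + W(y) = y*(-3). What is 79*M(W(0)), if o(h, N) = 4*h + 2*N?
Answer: 15879/400 ≈ 39.698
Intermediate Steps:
o(h, N) = 2*N + 4*h
W(y) = -8 - 3*y (W(y) = -8 + y*(-3) = -8 - 3*y)
M(s) = (s + 1/(23 + 6*s))/(2*s) (M(s) = (s + 1/(23 + (2*s + 4*s)))/(s + s) = (s + 1/(23 + 6*s))/((2*s)) = (s + 1/(23 + 6*s))*(1/(2*s)) = (s + 1/(23 + 6*s))/(2*s))
79*M(W(0)) = 79*((1 + 6*(-8 - 3*0)**2 + 23*(-8 - 3*0))/(2*(-8 - 3*0)*(23 + 6*(-8 - 3*0)))) = 79*((1 + 6*(-8 + 0)**2 + 23*(-8 + 0))/(2*(-8 + 0)*(23 + 6*(-8 + 0)))) = 79*((1/2)*(1 + 6*(-8)**2 + 23*(-8))/(-8*(23 + 6*(-8)))) = 79*((1/2)*(-1/8)*(1 + 6*64 - 184)/(23 - 48)) = 79*((1/2)*(-1/8)*(1 + 384 - 184)/(-25)) = 79*((1/2)*(-1/8)*(-1/25)*201) = 79*(201/400) = 15879/400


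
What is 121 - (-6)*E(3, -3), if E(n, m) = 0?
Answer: 121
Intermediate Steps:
121 - (-6)*E(3, -3) = 121 - (-6)*0 = 121 - 1*0 = 121 + 0 = 121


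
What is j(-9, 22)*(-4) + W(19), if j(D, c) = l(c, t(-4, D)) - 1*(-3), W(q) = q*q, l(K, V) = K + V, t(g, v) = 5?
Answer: 241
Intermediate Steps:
W(q) = q²
j(D, c) = 8 + c (j(D, c) = (c + 5) - 1*(-3) = (5 + c) + 3 = 8 + c)
j(-9, 22)*(-4) + W(19) = (8 + 22)*(-4) + 19² = 30*(-4) + 361 = -120 + 361 = 241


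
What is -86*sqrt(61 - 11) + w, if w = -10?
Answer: -10 - 430*sqrt(2) ≈ -618.11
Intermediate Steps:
-86*sqrt(61 - 11) + w = -86*sqrt(61 - 11) - 10 = -430*sqrt(2) - 10 = -10 - 430*sqrt(2)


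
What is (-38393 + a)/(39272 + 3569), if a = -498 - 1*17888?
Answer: -56779/42841 ≈ -1.3253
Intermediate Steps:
a = -18386 (a = -498 - 17888 = -18386)
(-38393 + a)/(39272 + 3569) = (-38393 - 18386)/(39272 + 3569) = -56779/42841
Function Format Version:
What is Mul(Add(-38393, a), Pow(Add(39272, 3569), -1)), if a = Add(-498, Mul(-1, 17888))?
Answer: Rational(-56779, 42841) ≈ -1.3253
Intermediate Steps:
a = -18386 (a = Add(-498, -17888) = -18386)
Mul(Add(-38393, a), Pow(Add(39272, 3569), -1)) = Mul(Add(-38393, -18386), Pow(Add(39272, 3569), -1)) = Mul(-56779, Pow(42841, -1)) = Mul(-56779, Rational(1, 42841)) = Rational(-56779, 42841)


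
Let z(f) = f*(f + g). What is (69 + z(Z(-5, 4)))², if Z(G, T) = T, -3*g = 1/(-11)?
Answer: 7890481/1089 ≈ 7245.6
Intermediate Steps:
g = 1/33 (g = -⅓/(-11) = -⅓*(-1/11) = 1/33 ≈ 0.030303)
z(f) = f*(1/33 + f) (z(f) = f*(f + 1/33) = f*(1/33 + f))
(69 + z(Z(-5, 4)))² = (69 + 4*(1/33 + 4))² = (69 + 4*(133/33))² = (69 + 532/33)² = (2809/33)² = 7890481/1089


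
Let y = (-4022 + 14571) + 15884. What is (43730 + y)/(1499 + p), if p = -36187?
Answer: -70163/34688 ≈ -2.0227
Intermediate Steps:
y = 26433 (y = 10549 + 15884 = 26433)
(43730 + y)/(1499 + p) = (43730 + 26433)/(1499 - 36187) = 70163/(-34688) = 70163*(-1/34688) = -70163/34688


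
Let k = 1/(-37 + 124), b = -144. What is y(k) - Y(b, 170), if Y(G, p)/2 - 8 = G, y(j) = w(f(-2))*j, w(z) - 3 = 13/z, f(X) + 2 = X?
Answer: 94655/348 ≈ 272.00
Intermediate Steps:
f(X) = -2 + X
k = 1/87 ≈ 0.011494
w(z) = 3 + 13/z
y(j) = -j/4 (y(j) = (3 + 13/(-2 - 2))*j = (3 + 13/(-4))*j = (3 + 13*(-¼))*j = (3 - 13/4)*j = -j/4)
Y(G, p) = 16 + 2*G
y(k) - Y(b, 170) = -¼*1/87 - (16 + 2*(-144)) = -1/348 - (16 - 288) = -1/348 - 1*(-272) = -1/348 + 272 = 94655/348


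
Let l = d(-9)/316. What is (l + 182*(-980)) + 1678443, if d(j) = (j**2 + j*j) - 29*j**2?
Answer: 474024041/316 ≈ 1.5001e+6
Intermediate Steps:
d(j) = -27*j**2 (d(j) = (j**2 + j**2) - 29*j**2 = 2*j**2 - 29*j**2 = -27*j**2)
l = -2187/316 (l = -27*(-9)**2/316 = -27*81*(1/316) = -2187*1/316 = -2187/316 ≈ -6.9209)
(l + 182*(-980)) + 1678443 = (-2187/316 + 182*(-980)) + 1678443 = (-2187/316 - 178360) + 1678443 = -56363947/316 + 1678443 = 474024041/316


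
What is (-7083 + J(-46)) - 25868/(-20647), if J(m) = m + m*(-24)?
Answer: -124372307/20647 ≈ -6023.8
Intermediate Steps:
J(m) = -23*m (J(m) = m - 24*m = -23*m)
(-7083 + J(-46)) - 25868/(-20647) = (-7083 - 23*(-46)) - 25868/(-20647) = (-7083 + 1058) - 25868*(-1/20647) = -6025 + 25868/20647 = -124372307/20647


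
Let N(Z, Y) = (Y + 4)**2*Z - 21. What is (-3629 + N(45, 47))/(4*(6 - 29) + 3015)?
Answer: 113395/2923 ≈ 38.794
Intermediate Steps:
N(Z, Y) = -21 + Z*(4 + Y)**2 (N(Z, Y) = (4 + Y)**2*Z - 21 = Z*(4 + Y)**2 - 21 = -21 + Z*(4 + Y)**2)
(-3629 + N(45, 47))/(4*(6 - 29) + 3015) = (-3629 + (-21 + 45*(4 + 47)**2))/(4*(6 - 29) + 3015) = (-3629 + (-21 + 45*51**2))/(4*(-23) + 3015) = (-3629 + (-21 + 45*2601))/(-92 + 3015) = (-3629 + (-21 + 117045))/2923 = (-3629 + 117024)*(1/2923) = 113395*(1/2923) = 113395/2923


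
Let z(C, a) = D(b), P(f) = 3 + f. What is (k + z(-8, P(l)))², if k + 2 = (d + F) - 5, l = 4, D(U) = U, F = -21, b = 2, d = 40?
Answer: 196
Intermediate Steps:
z(C, a) = 2
k = 12 (k = -2 + ((40 - 21) - 5) = -2 + (19 - 5) = -2 + 14 = 12)
(k + z(-8, P(l)))² = (12 + 2)² = 14² = 196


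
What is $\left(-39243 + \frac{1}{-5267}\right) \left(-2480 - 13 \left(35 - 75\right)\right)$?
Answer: $\frac{405118048720}{5267} \approx 7.6916 \cdot 10^{7}$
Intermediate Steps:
$\left(-39243 + \frac{1}{-5267}\right) \left(-2480 - 13 \left(35 - 75\right)\right) = \left(-39243 - \frac{1}{5267}\right) \left(-2480 - -520\right) = - \frac{206692882 \left(-2480 + 520\right)}{5267} = \left(- \frac{206692882}{5267}\right) \left(-1960\right) = \frac{405118048720}{5267}$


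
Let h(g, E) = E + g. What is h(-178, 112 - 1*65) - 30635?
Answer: -30766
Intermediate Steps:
h(-178, 112 - 1*65) - 30635 = ((112 - 1*65) - 178) - 30635 = ((112 - 65) - 178) - 30635 = (47 - 178) - 30635 = -131 - 30635 = -30766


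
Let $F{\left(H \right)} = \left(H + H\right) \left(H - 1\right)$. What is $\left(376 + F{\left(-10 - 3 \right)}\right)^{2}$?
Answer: $547600$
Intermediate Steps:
$F{\left(H \right)} = 2 H \left(-1 + H\right)$
$\left(376 + F{\left(-10 - 3 \right)}\right)^{2} = \left(376 + 2 \left(-10 - 3\right) \left(-1 - 13\right)\right)^{2} = \left(376 + 2 \left(-13\right) \left(-1 - 13\right)\right)^{2} = \left(376 + 2 \left(-13\right) \left(-14\right)\right)^{2} = \left(376 + 364\right)^{2} = 740^{2} = 547600$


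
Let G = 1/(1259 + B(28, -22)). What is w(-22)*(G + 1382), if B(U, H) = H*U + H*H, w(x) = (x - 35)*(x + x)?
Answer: 3906247620/1127 ≈ 3.4661e+6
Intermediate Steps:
w(x) = 2*x*(-35 + x) (w(x) = (-35 + x)*(2*x) = 2*x*(-35 + x))
B(U, H) = H**2 + H*U (B(U, H) = H*U + H**2 = H**2 + H*U)
G = 1/1127 (G = 1/(1259 - 22*(-22 + 28)) = 1/(1259 - 22*6) = 1/(1259 - 132) = 1/1127 ≈ 0.00088731)
w(-22)*(G + 1382) = (2*(-22)*(-35 - 22))*(1/1127 + 1382) = (2*(-22)*(-57))*(1557515/1127) = 2508*(1557515/1127) = 3906247620/1127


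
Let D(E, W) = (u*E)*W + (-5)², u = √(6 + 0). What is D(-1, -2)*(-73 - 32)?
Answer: -2625 - 210*√6 ≈ -3139.4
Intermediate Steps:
u = √6 ≈ 2.4495
D(E, W) = 25 + E*W*√6 (D(E, W) = (√6*E)*W + (-5)² = (E*√6)*W + 25 = E*W*√6 + 25 = 25 + E*W*√6)
D(-1, -2)*(-73 - 32) = (25 - 1*(-2)*√6)*(-73 - 32) = (25 + 2*√6)*(-105) = -2625 - 210*√6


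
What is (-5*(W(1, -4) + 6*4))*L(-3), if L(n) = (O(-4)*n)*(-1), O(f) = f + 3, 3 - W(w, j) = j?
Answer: 465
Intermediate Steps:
W(w, j) = 3 - j
O(f) = 3 + f
L(n) = n (L(n) = ((3 - 4)*n)*(-1) = -n*(-1) = n)
(-5*(W(1, -4) + 6*4))*L(-3) = -5*((3 - 1*(-4)) + 6*4)*(-3) = -5*((3 + 4) + 24)*(-3) = -5*(7 + 24)*(-3) = -5*31*(-3) = -155*(-3) = 465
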